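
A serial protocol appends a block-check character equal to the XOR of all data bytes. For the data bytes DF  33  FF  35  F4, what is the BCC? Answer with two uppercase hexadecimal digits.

D2

XOR the bytes together:
  start with 0xDF
  0xDF ⊕ 0x33 = 0xEC
  0xEC ⊕ 0xFF = 0x13
  0x13 ⊕ 0x35 = 0x26
  0x26 ⊕ 0xF4 = 0xD2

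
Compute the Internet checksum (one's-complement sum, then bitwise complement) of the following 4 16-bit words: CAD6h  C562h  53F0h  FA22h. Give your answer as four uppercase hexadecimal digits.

One's-complement addition (fold any carry out of bit 15 back into bit 0):
  0xCAD6 + 0xC562 = 0x19038 → wrap carry → 0x9039
  0x9039 + 0x53F0 = 0x0E429
  0xE429 + 0xFA22 = 0x1DE4B → wrap carry → 0xDE4C
One's-complement sum = 0xDE4C.
Checksum = ~0xDE4C & 0xFFFF = 0x21B3.

21B3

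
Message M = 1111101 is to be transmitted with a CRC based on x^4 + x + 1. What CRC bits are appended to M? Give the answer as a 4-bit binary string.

1100

Append 4 zeros: 11111010000. Divide by 10011 (XOR where the leading bit is 1):
  pos 0: 11111 XOR 10011 = 01100
  pos 1: 11000 XOR 10011 = 01011
  pos 2: 10111 XOR 10011 = 00100
  pos 4: 10000 XOR 10011 = 00011
Remainder (last 4 bits) = 1100. This is the CRC / FCS.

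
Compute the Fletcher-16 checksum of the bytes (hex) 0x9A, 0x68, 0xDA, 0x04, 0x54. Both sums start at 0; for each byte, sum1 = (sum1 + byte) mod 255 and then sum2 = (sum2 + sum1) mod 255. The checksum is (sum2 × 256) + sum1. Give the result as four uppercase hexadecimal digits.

Running sums (mod 255):
  after byte 0 (0x9A): sum1=154, sum2=154
  after byte 1 (0x68): sum1=3, sum2=157
  after byte 2 (0xDA): sum1=221, sum2=123
  after byte 3 (0x04): sum1=225, sum2=93
  after byte 4 (0x54): sum1=54, sum2=147
Checksum = sum2·256 + sum1 = 147·256 + 54 = 37686 = 0x9336.

9336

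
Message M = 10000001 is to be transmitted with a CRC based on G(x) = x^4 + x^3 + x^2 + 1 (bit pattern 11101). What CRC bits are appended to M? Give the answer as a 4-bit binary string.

0000

Append 4 zeros: 100000010000. Divide by 11101 (XOR where the leading bit is 1):
  pos 0: 10000 XOR 11101 = 01101
  pos 1: 11010 XOR 11101 = 00111
  pos 3: 11101 XOR 11101 = 00000
Remainder (last 4 bits) = 0000. This is the CRC / FCS.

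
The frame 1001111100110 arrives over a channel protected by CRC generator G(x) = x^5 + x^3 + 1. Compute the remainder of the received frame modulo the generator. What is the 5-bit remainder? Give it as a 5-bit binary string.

Modulo-2 division of 1001111100110 by 101001:
  pos 0: 100111 XOR 101001 = 001110
  pos 2: 111011 XOR 101001 = 010010
  pos 3: 100100 XOR 101001 = 001101
  pos 5: 110101 XOR 101001 = 011100
  pos 6: 111001 XOR 101001 = 010000
  pos 7: 100000 XOR 101001 = 001001
Remainder = 01001 (nonzero — an error is detected).

01001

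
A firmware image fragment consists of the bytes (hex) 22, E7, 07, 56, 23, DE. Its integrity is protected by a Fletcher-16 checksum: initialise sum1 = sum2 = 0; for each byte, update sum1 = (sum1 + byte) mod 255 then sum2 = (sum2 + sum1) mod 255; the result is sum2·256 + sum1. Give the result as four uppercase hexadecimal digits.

9869

Running sums (mod 255):
  after byte 0 (22): sum1=34, sum2=34
  after byte 1 (E7): sum1=10, sum2=44
  after byte 2 (07): sum1=17, sum2=61
  after byte 3 (56): sum1=103, sum2=164
  after byte 4 (23): sum1=138, sum2=47
  after byte 5 (DE): sum1=105, sum2=152
Checksum = sum2·256 + sum1 = 152·256 + 105 = 39017 = 0x9869.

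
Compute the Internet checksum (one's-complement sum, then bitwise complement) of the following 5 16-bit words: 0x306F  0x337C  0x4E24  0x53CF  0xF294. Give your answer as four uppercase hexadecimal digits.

078C

One's-complement addition (fold any carry out of bit 15 back into bit 0):
  0x306F + 0x337C = 0x063EB
  0x63EB + 0x4E24 = 0x0B20F
  0xB20F + 0x53CF = 0x105DE → wrap carry → 0x05DF
  0x05DF + 0xF294 = 0x0F873
One's-complement sum = 0xF873.
Checksum = ~0xF873 & 0xFFFF = 0x078C.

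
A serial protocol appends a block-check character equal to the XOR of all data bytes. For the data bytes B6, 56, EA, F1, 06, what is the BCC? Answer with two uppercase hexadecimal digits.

XOR the bytes together:
  start with 0xB6
  0xB6 ⊕ 0x56 = 0xE0
  0xE0 ⊕ 0xEA = 0x0A
  0x0A ⊕ 0xF1 = 0xFB
  0xFB ⊕ 0x06 = 0xFD

FD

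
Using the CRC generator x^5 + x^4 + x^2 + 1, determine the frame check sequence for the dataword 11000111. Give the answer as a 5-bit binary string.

Append 5 zeros: 1100011100000. Divide by 110101 (XOR where the leading bit is 1):
  pos 0: 110001 XOR 110101 = 000100
  pos 3: 100110 XOR 110101 = 010011
  pos 4: 100110 XOR 110101 = 010011
  pos 5: 100110 XOR 110101 = 010011
  pos 6: 100110 XOR 110101 = 010011
  pos 7: 100110 XOR 110101 = 010011
Remainder (last 5 bits) = 10011. This is the CRC / FCS.

10011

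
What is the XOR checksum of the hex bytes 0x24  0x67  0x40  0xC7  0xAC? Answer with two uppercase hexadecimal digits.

XOR the bytes together:
  start with 0x24
  0x24 ⊕ 0x67 = 0x43
  0x43 ⊕ 0x40 = 0x03
  0x03 ⊕ 0xC7 = 0xC4
  0xC4 ⊕ 0xAC = 0x68

68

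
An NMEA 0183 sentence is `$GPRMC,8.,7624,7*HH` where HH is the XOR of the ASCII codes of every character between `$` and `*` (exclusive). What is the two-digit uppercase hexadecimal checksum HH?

XOR the ASCII codes of the payload characters:
  'G' = 0x47 → acc = 0x47
  'P' = 0x50 → acc = 0x17
  'R' = 0x52 → acc = 0x45
  'M' = 0x4D → acc = 0x08
  'C' = 0x43 → acc = 0x4B
  ',' = 0x2C → acc = 0x67
  '8' = 0x38 → acc = 0x5F
  '.' = 0x2E → acc = 0x71
  ',' = 0x2C → acc = 0x5D
  '7' = 0x37 → acc = 0x6A
  '6' = 0x36 → acc = 0x5C
  '2' = 0x32 → acc = 0x6E
  '4' = 0x34 → acc = 0x5A
  ',' = 0x2C → acc = 0x76
  '7' = 0x37 → acc = 0x41
Checksum = 0x41.

41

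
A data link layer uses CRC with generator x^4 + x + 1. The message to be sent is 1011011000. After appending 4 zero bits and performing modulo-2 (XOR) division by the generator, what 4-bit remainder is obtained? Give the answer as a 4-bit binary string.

Append 4 zeros: 10110110000000. Divide by 10011 (XOR where the leading bit is 1):
  pos 0: 10110 XOR 10011 = 00101
  pos 2: 10111 XOR 10011 = 00100
  pos 4: 10000 XOR 10011 = 00011
  pos 7: 11000 XOR 10011 = 01011
  pos 8: 10110 XOR 10011 = 00101
Remainder (last 4 bits) = 1010. This is the CRC / FCS.

1010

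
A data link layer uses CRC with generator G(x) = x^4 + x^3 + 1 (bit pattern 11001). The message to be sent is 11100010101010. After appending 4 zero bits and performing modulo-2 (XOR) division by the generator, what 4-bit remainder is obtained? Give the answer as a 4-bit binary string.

0011

Append 4 zeros: 111000101010100000. Divide by 11001 (XOR where the leading bit is 1):
  pos 0: 11100 XOR 11001 = 00101
  pos 2: 10101 XOR 11001 = 01100
  pos 3: 11000 XOR 11001 = 00001
  pos 7: 11010 XOR 11001 = 00011
  pos 10: 11100 XOR 11001 = 00101
  pos 12: 10100 XOR 11001 = 01101
  pos 13: 11010 XOR 11001 = 00011
Remainder (last 4 bits) = 0011. This is the CRC / FCS.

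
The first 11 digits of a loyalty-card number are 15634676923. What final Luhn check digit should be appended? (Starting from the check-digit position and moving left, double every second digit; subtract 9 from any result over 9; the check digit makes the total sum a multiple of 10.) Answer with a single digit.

Partial digits right→left: 3 2 9 6 7 6 4 3 6 5 1
Double every second digit counting from the check-digit position (so the 1st, 3rd, 5th, ... of the partial from the right).
  doubled (with −9 where >9): 6 9 5 8 3 2 → sum 33
  kept as-is: 2 6 6 3 5 → sum 22
Total = 33 + 22 = 55.
Check digit = (10 − (55 mod 10)) mod 10 = 5.

5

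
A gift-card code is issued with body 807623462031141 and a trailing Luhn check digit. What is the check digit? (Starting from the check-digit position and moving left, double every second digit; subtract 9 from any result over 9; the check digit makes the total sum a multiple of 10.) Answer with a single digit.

Partial digits right→left: 1 4 1 1 3 0 2 6 4 3 2 6 7 0 8
Double every second digit counting from the check-digit position (so the 1st, 3rd, 5th, ... of the partial from the right).
  doubled (with −9 where >9): 2 2 6 4 8 4 5 7 → sum 38
  kept as-is: 4 1 0 6 3 6 0 → sum 20
Total = 38 + 20 = 58.
Check digit = (10 − (58 mod 10)) mod 10 = 2.

2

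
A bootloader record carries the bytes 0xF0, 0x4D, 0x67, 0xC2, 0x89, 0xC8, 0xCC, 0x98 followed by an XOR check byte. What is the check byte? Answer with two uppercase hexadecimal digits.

0D

XOR the bytes together:
  start with 0xF0
  0xF0 ⊕ 0x4D = 0xBD
  0xBD ⊕ 0x67 = 0xDA
  0xDA ⊕ 0xC2 = 0x18
  0x18 ⊕ 0x89 = 0x91
  0x91 ⊕ 0xC8 = 0x59
  0x59 ⊕ 0xCC = 0x95
  0x95 ⊕ 0x98 = 0x0D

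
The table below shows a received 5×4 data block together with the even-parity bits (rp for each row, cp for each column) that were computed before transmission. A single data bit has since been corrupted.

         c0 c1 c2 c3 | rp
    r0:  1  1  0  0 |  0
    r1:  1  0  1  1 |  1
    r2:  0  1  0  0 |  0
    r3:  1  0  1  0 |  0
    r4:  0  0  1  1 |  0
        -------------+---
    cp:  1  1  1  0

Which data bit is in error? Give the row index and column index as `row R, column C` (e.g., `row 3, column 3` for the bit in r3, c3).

row 2, column 1

Recompute each row's even parity and compare to rp:
  r0: data parity 0, sent rp 0 → ok
  r1: data parity 1, sent rp 1 → ok
  r2: data parity 1, sent rp 0 → mismatch
  r3: data parity 0, sent rp 0 → ok
  r4: data parity 0, sent rp 0 → ok
Recompute each column's even parity and compare to cp:
  c0: data parity 1, sent cp 1 → ok
  c1: data parity 0, sent cp 1 → mismatch
  c2: data parity 1, sent cp 1 → ok
  c3: data parity 0, sent cp 0 → ok
Exactly one row (r2) and one column (c1) fail → the flipped bit is at their intersection.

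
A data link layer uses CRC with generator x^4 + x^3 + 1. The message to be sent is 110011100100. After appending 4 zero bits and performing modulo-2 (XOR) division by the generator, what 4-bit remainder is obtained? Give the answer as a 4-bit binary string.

Append 4 zeros: 1100111001000000. Divide by 11001 (XOR where the leading bit is 1):
  pos 0: 11001 XOR 11001 = 00000
  pos 5: 11001 XOR 11001 = 00000
Remainder (last 4 bits) = 0000. This is the CRC / FCS.

0000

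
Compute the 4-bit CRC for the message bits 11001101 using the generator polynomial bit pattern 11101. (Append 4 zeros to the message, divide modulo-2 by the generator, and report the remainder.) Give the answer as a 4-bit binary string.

0111

Append 4 zeros: 110011010000. Divide by 11101 (XOR where the leading bit is 1):
  pos 0: 11001 XOR 11101 = 00100
  pos 2: 10010 XOR 11101 = 01111
  pos 3: 11111 XOR 11101 = 00010
  pos 6: 10000 XOR 11101 = 01101
  pos 7: 11010 XOR 11101 = 00111
Remainder (last 4 bits) = 0111. This is the CRC / FCS.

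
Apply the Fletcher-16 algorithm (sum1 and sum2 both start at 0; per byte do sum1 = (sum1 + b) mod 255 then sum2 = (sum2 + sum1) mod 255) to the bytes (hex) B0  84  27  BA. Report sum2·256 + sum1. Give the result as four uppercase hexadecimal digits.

Running sums (mod 255):
  after byte 0 (B0): sum1=176, sum2=176
  after byte 1 (84): sum1=53, sum2=229
  after byte 2 (27): sum1=92, sum2=66
  after byte 3 (BA): sum1=23, sum2=89
Checksum = sum2·256 + sum1 = 89·256 + 23 = 22807 = 0x5917.

5917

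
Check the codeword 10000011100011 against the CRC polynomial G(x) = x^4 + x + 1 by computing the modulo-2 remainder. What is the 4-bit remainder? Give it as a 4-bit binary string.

Modulo-2 division of 10000011100011 by 10011:
  pos 0: 10000 XOR 10011 = 00011
  pos 3: 11011 XOR 10011 = 01000
  pos 4: 10001 XOR 10011 = 00010
  pos 7: 10000 XOR 10011 = 00011
Remainder = 1111 (nonzero — an error is detected).

1111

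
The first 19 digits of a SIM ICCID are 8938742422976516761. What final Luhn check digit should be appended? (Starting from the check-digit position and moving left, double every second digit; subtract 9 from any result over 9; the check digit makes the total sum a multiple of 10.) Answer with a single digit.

Partial digits right→left: 1 6 7 6 1 5 6 7 9 2 2 4 2 4 7 8 3 9 8
Double every second digit counting from the check-digit position (so the 1st, 3rd, 5th, ... of the partial from the right).
  doubled (with −9 where >9): 2 5 2 3 9 4 4 5 6 7 → sum 47
  kept as-is: 6 6 5 7 2 4 4 8 9 → sum 51
Total = 47 + 51 = 98.
Check digit = (10 − (98 mod 10)) mod 10 = 2.

2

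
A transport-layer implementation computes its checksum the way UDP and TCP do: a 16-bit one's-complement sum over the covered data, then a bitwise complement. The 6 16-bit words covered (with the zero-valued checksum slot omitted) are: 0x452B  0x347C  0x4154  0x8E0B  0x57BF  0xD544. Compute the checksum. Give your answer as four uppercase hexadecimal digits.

89F4

One's-complement addition (fold any carry out of bit 15 back into bit 0):
  0x452B + 0x347C = 0x079A7
  0x79A7 + 0x4154 = 0x0BAFB
  0xBAFB + 0x8E0B = 0x14906 → wrap carry → 0x4907
  0x4907 + 0x57BF = 0x0A0C6
  0xA0C6 + 0xD544 = 0x1760A → wrap carry → 0x760B
One's-complement sum = 0x760B.
Checksum = ~0x760B & 0xFFFF = 0x89F4.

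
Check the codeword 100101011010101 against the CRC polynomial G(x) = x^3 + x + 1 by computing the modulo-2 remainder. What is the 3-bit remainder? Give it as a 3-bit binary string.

Modulo-2 division of 100101011010101 by 1011:
  pos 0: 1001 XOR 1011 = 0010
  pos 2: 1001 XOR 1011 = 0010
  pos 4: 1001 XOR 1011 = 0010
  pos 6: 1010 XOR 1011 = 0001
  pos 9: 1101 XOR 1011 = 0110
  pos 10: 1100 XOR 1011 = 0111
  pos 11: 1111 XOR 1011 = 0100
Remainder = 100 (nonzero — an error is detected).

100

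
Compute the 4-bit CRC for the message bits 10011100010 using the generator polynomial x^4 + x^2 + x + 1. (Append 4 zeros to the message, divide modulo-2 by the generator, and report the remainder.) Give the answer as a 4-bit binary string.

0100

Append 4 zeros: 100111000100000. Divide by 10111 (XOR where the leading bit is 1):
  pos 0: 10011 XOR 10111 = 00100
  pos 2: 10010 XOR 10111 = 00101
  pos 4: 10100 XOR 10111 = 00011
  pos 7: 11100 XOR 10111 = 01011
  pos 8: 10110 XOR 10111 = 00001
Remainder (last 4 bits) = 0100. This is the CRC / FCS.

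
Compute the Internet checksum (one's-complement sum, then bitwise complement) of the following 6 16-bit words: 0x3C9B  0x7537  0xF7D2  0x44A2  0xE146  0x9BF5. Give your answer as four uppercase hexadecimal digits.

947B

One's-complement addition (fold any carry out of bit 15 back into bit 0):
  0x3C9B + 0x7537 = 0x0B1D2
  0xB1D2 + 0xF7D2 = 0x1A9A4 → wrap carry → 0xA9A5
  0xA9A5 + 0x44A2 = 0x0EE47
  0xEE47 + 0xE146 = 0x1CF8D → wrap carry → 0xCF8E
  0xCF8E + 0x9BF5 = 0x16B83 → wrap carry → 0x6B84
One's-complement sum = 0x6B84.
Checksum = ~0x6B84 & 0xFFFF = 0x947B.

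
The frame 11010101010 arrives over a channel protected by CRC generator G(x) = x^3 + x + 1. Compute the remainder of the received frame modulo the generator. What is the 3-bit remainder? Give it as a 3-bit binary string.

Modulo-2 division of 11010101010 by 1011:
  pos 0: 1101 XOR 1011 = 0110
  pos 1: 1100 XOR 1011 = 0111
  pos 2: 1111 XOR 1011 = 0100
  pos 3: 1000 XOR 1011 = 0011
  pos 5: 1110 XOR 1011 = 0101
  pos 6: 1011 XOR 1011 = 0000
Remainder = 000 (zero — the frame passes the CRC check).

000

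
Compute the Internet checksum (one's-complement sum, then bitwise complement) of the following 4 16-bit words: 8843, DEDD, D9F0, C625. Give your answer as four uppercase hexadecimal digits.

F8C7

One's-complement addition (fold any carry out of bit 15 back into bit 0):
  0x8843 + 0xDEDD = 0x16720 → wrap carry → 0x6721
  0x6721 + 0xD9F0 = 0x14111 → wrap carry → 0x4112
  0x4112 + 0xC625 = 0x10737 → wrap carry → 0x0738
One's-complement sum = 0x0738.
Checksum = ~0x0738 & 0xFFFF = 0xF8C7.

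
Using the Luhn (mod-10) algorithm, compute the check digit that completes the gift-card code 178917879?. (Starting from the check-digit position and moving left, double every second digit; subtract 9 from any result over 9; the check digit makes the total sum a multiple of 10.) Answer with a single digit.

3

Partial digits right→left: 9 7 8 7 1 9 8 7 1
Double every second digit counting from the check-digit position (so the 1st, 3rd, 5th, ... of the partial from the right).
  doubled (with −9 where >9): 9 7 2 7 2 → sum 27
  kept as-is: 7 7 9 7 → sum 30
Total = 27 + 30 = 57.
Check digit = (10 − (57 mod 10)) mod 10 = 3.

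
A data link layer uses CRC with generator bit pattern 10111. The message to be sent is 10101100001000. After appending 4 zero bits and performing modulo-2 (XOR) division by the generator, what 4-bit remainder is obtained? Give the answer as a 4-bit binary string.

1110

Append 4 zeros: 101011000010000000. Divide by 10111 (XOR where the leading bit is 1):
  pos 0: 10101 XOR 10111 = 00010
  pos 3: 10100 XOR 10111 = 00011
  pos 6: 11001 XOR 10111 = 01110
  pos 7: 11100 XOR 10111 = 01011
  pos 8: 10110 XOR 10111 = 00001
  pos 12: 10000 XOR 10111 = 00111
Remainder (last 4 bits) = 1110. This is the CRC / FCS.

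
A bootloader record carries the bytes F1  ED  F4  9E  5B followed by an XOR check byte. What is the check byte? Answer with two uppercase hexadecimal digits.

XOR the bytes together:
  start with 0xF1
  0xF1 ⊕ 0xED = 0x1C
  0x1C ⊕ 0xF4 = 0xE8
  0xE8 ⊕ 0x9E = 0x76
  0x76 ⊕ 0x5B = 0x2D

2D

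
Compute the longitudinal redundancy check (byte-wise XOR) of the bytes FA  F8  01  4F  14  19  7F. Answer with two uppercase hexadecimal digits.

3E

XOR the bytes together:
  start with 0xFA
  0xFA ⊕ 0xF8 = 0x02
  0x02 ⊕ 0x01 = 0x03
  0x03 ⊕ 0x4F = 0x4C
  0x4C ⊕ 0x14 = 0x58
  0x58 ⊕ 0x19 = 0x41
  0x41 ⊕ 0x7F = 0x3E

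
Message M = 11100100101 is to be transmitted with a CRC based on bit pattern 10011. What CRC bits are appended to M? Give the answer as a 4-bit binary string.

Append 4 zeros: 111001001010000. Divide by 10011 (XOR where the leading bit is 1):
  pos 0: 11100 XOR 10011 = 01111
  pos 1: 11111 XOR 10011 = 01100
  pos 2: 11000 XOR 10011 = 01011
  pos 3: 10110 XOR 10011 = 00101
  pos 5: 10110 XOR 10011 = 00101
  pos 7: 10110 XOR 10011 = 00101
  pos 9: 10100 XOR 10011 = 00111
Remainder (last 4 bits) = 1110. This is the CRC / FCS.

1110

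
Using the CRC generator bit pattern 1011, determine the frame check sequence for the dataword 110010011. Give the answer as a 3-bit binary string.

Append 3 zeros: 110010011000. Divide by 1011 (XOR where the leading bit is 1):
  pos 0: 1100 XOR 1011 = 0111
  pos 1: 1111 XOR 1011 = 0100
  pos 2: 1000 XOR 1011 = 0011
  pos 4: 1101 XOR 1011 = 0110
  pos 5: 1101 XOR 1011 = 0110
  pos 6: 1100 XOR 1011 = 0111
  pos 7: 1110 XOR 1011 = 0101
  pos 8: 1010 XOR 1011 = 0001
Remainder (last 3 bits) = 001. This is the CRC / FCS.

001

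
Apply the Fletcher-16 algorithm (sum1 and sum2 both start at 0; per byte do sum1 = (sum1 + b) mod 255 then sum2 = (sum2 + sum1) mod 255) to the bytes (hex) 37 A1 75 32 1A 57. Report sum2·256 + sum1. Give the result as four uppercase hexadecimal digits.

Running sums (mod 255):
  after byte 0 (37): sum1=55, sum2=55
  after byte 1 (A1): sum1=216, sum2=16
  after byte 2 (75): sum1=78, sum2=94
  after byte 3 (32): sum1=128, sum2=222
  after byte 4 (1A): sum1=154, sum2=121
  after byte 5 (57): sum1=241, sum2=107
Checksum = sum2·256 + sum1 = 107·256 + 241 = 27633 = 0x6BF1.

6BF1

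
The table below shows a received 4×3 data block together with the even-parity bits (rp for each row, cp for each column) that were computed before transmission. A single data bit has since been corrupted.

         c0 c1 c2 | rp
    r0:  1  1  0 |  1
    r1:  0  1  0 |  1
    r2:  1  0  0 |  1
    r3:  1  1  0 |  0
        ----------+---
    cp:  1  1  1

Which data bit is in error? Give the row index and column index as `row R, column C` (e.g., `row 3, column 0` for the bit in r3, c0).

Recompute each row's even parity and compare to rp:
  r0: data parity 0, sent rp 1 → mismatch
  r1: data parity 1, sent rp 1 → ok
  r2: data parity 1, sent rp 1 → ok
  r3: data parity 0, sent rp 0 → ok
Recompute each column's even parity and compare to cp:
  c0: data parity 1, sent cp 1 → ok
  c1: data parity 1, sent cp 1 → ok
  c2: data parity 0, sent cp 1 → mismatch
Exactly one row (r0) and one column (c2) fail → the flipped bit is at their intersection.

row 0, column 2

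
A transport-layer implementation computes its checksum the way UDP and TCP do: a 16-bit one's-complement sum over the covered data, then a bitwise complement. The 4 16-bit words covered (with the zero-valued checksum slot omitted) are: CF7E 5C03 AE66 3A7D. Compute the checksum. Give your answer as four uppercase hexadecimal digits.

EB99

One's-complement addition (fold any carry out of bit 15 back into bit 0):
  0xCF7E + 0x5C03 = 0x12B81 → wrap carry → 0x2B82
  0x2B82 + 0xAE66 = 0x0D9E8
  0xD9E8 + 0x3A7D = 0x11465 → wrap carry → 0x1466
One's-complement sum = 0x1466.
Checksum = ~0x1466 & 0xFFFF = 0xEB99.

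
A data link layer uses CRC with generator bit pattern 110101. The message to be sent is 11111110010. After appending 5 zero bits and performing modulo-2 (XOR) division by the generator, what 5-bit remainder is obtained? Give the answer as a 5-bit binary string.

00101

Append 5 zeros: 1111111001000000. Divide by 110101 (XOR where the leading bit is 1):
  pos 0: 111111 XOR 110101 = 001010
  pos 2: 101010 XOR 110101 = 011111
  pos 3: 111110 XOR 110101 = 001011
  pos 5: 101110 XOR 110101 = 011011
  pos 6: 110110 XOR 110101 = 000011
  pos 10: 110000 XOR 110101 = 000101
Remainder (last 5 bits) = 00101. This is the CRC / FCS.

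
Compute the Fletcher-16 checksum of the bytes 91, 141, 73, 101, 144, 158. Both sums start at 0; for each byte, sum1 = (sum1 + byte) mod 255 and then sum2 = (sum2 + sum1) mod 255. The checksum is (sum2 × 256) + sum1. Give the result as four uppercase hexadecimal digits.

Running sums (mod 255):
  after byte 0 (91): sum1=91, sum2=91
  after byte 1 (141): sum1=232, sum2=68
  after byte 2 (73): sum1=50, sum2=118
  after byte 3 (101): sum1=151, sum2=14
  after byte 4 (144): sum1=40, sum2=54
  after byte 5 (158): sum1=198, sum2=252
Checksum = sum2·256 + sum1 = 252·256 + 198 = 64710 = 0xFCC6.

FCC6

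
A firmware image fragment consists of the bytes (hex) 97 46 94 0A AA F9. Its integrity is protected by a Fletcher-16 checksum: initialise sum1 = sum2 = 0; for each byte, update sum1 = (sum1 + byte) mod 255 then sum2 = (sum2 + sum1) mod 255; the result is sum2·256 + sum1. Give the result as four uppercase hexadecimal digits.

AC21

Running sums (mod 255):
  after byte 0 (97): sum1=151, sum2=151
  after byte 1 (46): sum1=221, sum2=117
  after byte 2 (94): sum1=114, sum2=231
  after byte 3 (0A): sum1=124, sum2=100
  after byte 4 (AA): sum1=39, sum2=139
  after byte 5 (F9): sum1=33, sum2=172
Checksum = sum2·256 + sum1 = 172·256 + 33 = 44065 = 0xAC21.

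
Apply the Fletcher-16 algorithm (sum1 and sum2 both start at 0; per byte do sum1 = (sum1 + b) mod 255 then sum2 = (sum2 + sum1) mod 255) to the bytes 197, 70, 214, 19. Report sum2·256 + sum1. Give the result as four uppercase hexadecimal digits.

AAF5

Running sums (mod 255):
  after byte 0 (197): sum1=197, sum2=197
  after byte 1 (70): sum1=12, sum2=209
  after byte 2 (214): sum1=226, sum2=180
  after byte 3 (19): sum1=245, sum2=170
Checksum = sum2·256 + sum1 = 170·256 + 245 = 43765 = 0xAAF5.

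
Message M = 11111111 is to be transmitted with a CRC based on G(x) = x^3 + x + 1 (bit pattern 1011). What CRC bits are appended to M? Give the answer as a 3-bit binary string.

011

Append 3 zeros: 11111111000. Divide by 1011 (XOR where the leading bit is 1):
  pos 0: 1111 XOR 1011 = 0100
  pos 1: 1001 XOR 1011 = 0010
  pos 3: 1011 XOR 1011 = 0000
  pos 7: 1000 XOR 1011 = 0011
Remainder (last 3 bits) = 011. This is the CRC / FCS.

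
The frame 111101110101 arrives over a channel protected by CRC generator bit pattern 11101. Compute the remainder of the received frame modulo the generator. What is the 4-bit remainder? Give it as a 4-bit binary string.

Modulo-2 division of 111101110101 by 11101:
  pos 0: 11110 XOR 11101 = 00011
  pos 3: 11111 XOR 11101 = 00010
  pos 6: 10010 XOR 11101 = 01111
  pos 7: 11111 XOR 11101 = 00010
Remainder = 0010 (nonzero — an error is detected).

0010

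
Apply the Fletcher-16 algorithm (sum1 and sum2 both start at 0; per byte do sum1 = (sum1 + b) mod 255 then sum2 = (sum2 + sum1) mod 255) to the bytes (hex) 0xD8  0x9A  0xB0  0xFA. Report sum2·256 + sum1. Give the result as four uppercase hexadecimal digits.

8F1F

Running sums (mod 255):
  after byte 0 (0xD8): sum1=216, sum2=216
  after byte 1 (0x9A): sum1=115, sum2=76
  after byte 2 (0xB0): sum1=36, sum2=112
  after byte 3 (0xFA): sum1=31, sum2=143
Checksum = sum2·256 + sum1 = 143·256 + 31 = 36639 = 0x8F1F.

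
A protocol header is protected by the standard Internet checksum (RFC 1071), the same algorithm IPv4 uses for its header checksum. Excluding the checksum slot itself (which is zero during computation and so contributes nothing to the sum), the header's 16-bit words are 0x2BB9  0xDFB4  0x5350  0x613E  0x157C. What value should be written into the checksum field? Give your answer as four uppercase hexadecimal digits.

2A87

One's-complement addition (fold any carry out of bit 15 back into bit 0):
  0x2BB9 + 0xDFB4 = 0x10B6D → wrap carry → 0x0B6E
  0x0B6E + 0x5350 = 0x05EBE
  0x5EBE + 0x613E = 0x0BFFC
  0xBFFC + 0x157C = 0x0D578
One's-complement sum = 0xD578.
Checksum = ~0xD578 & 0xFFFF = 0x2A87.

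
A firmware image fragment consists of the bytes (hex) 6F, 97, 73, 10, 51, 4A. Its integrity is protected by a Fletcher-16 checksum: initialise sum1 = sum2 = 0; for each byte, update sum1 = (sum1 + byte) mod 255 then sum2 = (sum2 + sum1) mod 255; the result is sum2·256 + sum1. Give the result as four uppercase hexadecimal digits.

Running sums (mod 255):
  after byte 0 (6F): sum1=111, sum2=111
  after byte 1 (97): sum1=7, sum2=118
  after byte 2 (73): sum1=122, sum2=240
  after byte 3 (10): sum1=138, sum2=123
  after byte 4 (51): sum1=219, sum2=87
  after byte 5 (4A): sum1=38, sum2=125
Checksum = sum2·256 + sum1 = 125·256 + 38 = 32038 = 0x7D26.

7D26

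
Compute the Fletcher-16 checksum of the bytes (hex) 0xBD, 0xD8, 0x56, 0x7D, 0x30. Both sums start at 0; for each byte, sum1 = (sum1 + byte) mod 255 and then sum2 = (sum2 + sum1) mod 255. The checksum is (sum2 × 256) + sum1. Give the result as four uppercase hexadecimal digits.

469A

Running sums (mod 255):
  after byte 0 (0xBD): sum1=189, sum2=189
  after byte 1 (0xD8): sum1=150, sum2=84
  after byte 2 (0x56): sum1=236, sum2=65
  after byte 3 (0x7D): sum1=106, sum2=171
  after byte 4 (0x30): sum1=154, sum2=70
Checksum = sum2·256 + sum1 = 70·256 + 154 = 18074 = 0x469A.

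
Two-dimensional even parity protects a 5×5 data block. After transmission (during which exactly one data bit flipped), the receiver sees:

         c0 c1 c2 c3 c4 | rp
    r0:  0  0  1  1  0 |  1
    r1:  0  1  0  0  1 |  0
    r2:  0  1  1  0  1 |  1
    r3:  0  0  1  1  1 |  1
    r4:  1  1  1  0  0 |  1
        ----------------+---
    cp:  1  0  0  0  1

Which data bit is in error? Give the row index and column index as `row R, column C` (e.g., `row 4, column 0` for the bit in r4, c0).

Recompute each row's even parity and compare to rp:
  r0: data parity 0, sent rp 1 → mismatch
  r1: data parity 0, sent rp 0 → ok
  r2: data parity 1, sent rp 1 → ok
  r3: data parity 1, sent rp 1 → ok
  r4: data parity 1, sent rp 1 → ok
Recompute each column's even parity and compare to cp:
  c0: data parity 1, sent cp 1 → ok
  c1: data parity 1, sent cp 0 → mismatch
  c2: data parity 0, sent cp 0 → ok
  c3: data parity 0, sent cp 0 → ok
  c4: data parity 1, sent cp 1 → ok
Exactly one row (r0) and one column (c1) fail → the flipped bit is at their intersection.

row 0, column 1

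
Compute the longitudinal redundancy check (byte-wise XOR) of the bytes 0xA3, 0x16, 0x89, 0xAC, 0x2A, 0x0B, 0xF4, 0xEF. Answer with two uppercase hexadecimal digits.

XOR the bytes together:
  start with 0xA3
  0xA3 ⊕ 0x16 = 0xB5
  0xB5 ⊕ 0x89 = 0x3C
  0x3C ⊕ 0xAC = 0x90
  0x90 ⊕ 0x2A = 0xBA
  0xBA ⊕ 0x0B = 0xB1
  0xB1 ⊕ 0xF4 = 0x45
  0x45 ⊕ 0xEF = 0xAA

AA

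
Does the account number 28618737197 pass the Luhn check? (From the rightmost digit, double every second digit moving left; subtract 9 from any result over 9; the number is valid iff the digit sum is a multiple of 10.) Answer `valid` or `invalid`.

From the right, keep odd positions and double even positions (subtract 9 from any doubled value over 9):
  doubled (positions 2,4,...): 9 5 5 2 7 → sum 28
  kept (positions 1,3,...): 7 1 3 8 6 2 → sum 27
Total = 55.
55 mod 10 = 5, so the number is invalid.

invalid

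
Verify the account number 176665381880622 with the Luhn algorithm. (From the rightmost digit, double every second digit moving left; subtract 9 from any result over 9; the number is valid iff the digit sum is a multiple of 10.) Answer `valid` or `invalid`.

valid

From the right, keep odd positions and double even positions (subtract 9 from any doubled value over 9):
  doubled (positions 2,4,...): 4 0 7 7 1 3 5 → sum 27
  kept (positions 1,3,...): 2 6 8 1 3 6 6 1 → sum 33
Total = 60.
60 mod 10 = 0, so the number is valid.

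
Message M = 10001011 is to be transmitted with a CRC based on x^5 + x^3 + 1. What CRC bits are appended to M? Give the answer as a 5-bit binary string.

Append 5 zeros: 1000101100000. Divide by 101001 (XOR where the leading bit is 1):
  pos 0: 100010 XOR 101001 = 001011
  pos 2: 101111 XOR 101001 = 000110
  pos 5: 110000 XOR 101001 = 011001
  pos 6: 110010 XOR 101001 = 011011
  pos 7: 110110 XOR 101001 = 011111
Remainder (last 5 bits) = 11111. This is the CRC / FCS.

11111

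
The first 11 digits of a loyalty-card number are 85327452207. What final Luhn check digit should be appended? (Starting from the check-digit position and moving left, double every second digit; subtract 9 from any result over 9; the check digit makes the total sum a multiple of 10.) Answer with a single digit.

Partial digits right→left: 7 0 2 2 5 4 7 2 3 5 8
Double every second digit counting from the check-digit position (so the 1st, 3rd, 5th, ... of the partial from the right).
  doubled (with −9 where >9): 5 4 1 5 6 7 → sum 28
  kept as-is: 0 2 4 2 5 → sum 13
Total = 28 + 13 = 41.
Check digit = (10 − (41 mod 10)) mod 10 = 9.

9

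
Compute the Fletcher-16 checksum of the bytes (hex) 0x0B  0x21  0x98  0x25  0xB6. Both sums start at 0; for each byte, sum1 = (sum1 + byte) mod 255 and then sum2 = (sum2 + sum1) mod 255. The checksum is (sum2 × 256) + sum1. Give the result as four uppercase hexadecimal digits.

86A0

Running sums (mod 255):
  after byte 0 (0x0B): sum1=11, sum2=11
  after byte 1 (0x21): sum1=44, sum2=55
  after byte 2 (0x98): sum1=196, sum2=251
  after byte 3 (0x25): sum1=233, sum2=229
  after byte 4 (0xB6): sum1=160, sum2=134
Checksum = sum2·256 + sum1 = 134·256 + 160 = 34464 = 0x86A0.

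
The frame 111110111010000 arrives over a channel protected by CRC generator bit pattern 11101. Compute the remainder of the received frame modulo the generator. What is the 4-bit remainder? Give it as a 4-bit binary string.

Modulo-2 division of 111110111010000 by 11101:
  pos 0: 11111 XOR 11101 = 00010
  pos 3: 10011 XOR 11101 = 01110
  pos 4: 11101 XOR 11101 = 00000
  pos 10: 10000 XOR 11101 = 01101
Remainder = 1101 (nonzero — an error is detected).

1101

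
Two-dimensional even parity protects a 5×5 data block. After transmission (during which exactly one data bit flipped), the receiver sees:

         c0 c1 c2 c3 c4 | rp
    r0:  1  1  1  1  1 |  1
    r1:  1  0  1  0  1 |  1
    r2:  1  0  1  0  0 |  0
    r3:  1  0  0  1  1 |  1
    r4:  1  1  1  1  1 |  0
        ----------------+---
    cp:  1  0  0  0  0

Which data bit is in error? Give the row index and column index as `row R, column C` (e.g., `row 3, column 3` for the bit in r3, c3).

Recompute each row's even parity and compare to rp:
  r0: data parity 1, sent rp 1 → ok
  r1: data parity 1, sent rp 1 → ok
  r2: data parity 0, sent rp 0 → ok
  r3: data parity 1, sent rp 1 → ok
  r4: data parity 1, sent rp 0 → mismatch
Recompute each column's even parity and compare to cp:
  c0: data parity 1, sent cp 1 → ok
  c1: data parity 0, sent cp 0 → ok
  c2: data parity 0, sent cp 0 → ok
  c3: data parity 1, sent cp 0 → mismatch
  c4: data parity 0, sent cp 0 → ok
Exactly one row (r4) and one column (c3) fail → the flipped bit is at their intersection.

row 4, column 3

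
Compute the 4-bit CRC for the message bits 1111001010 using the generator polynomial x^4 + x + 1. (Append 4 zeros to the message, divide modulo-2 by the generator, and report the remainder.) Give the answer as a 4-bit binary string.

Append 4 zeros: 11110010100000. Divide by 10011 (XOR where the leading bit is 1):
  pos 0: 11110 XOR 10011 = 01101
  pos 1: 11010 XOR 10011 = 01001
  pos 2: 10011 XOR 10011 = 00000
  pos 8: 10000 XOR 10011 = 00011
Remainder (last 4 bits) = 0110. This is the CRC / FCS.

0110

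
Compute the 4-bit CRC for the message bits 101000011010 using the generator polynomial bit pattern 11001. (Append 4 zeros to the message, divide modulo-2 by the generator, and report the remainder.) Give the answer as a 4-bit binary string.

0101

Append 4 zeros: 1010000110100000. Divide by 11001 (XOR where the leading bit is 1):
  pos 0: 10100 XOR 11001 = 01101
  pos 1: 11010 XOR 11001 = 00011
  pos 4: 11011 XOR 11001 = 00010
  pos 7: 10010 XOR 11001 = 01011
  pos 8: 10110 XOR 11001 = 01111
  pos 9: 11110 XOR 11001 = 00111
  pos 11: 11100 XOR 11001 = 00101
Remainder (last 4 bits) = 0101. This is the CRC / FCS.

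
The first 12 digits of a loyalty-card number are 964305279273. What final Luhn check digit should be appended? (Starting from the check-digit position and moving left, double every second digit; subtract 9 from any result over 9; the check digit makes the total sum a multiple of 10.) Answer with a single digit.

Partial digits right→left: 3 7 2 9 7 2 5 0 3 4 6 9
Double every second digit counting from the check-digit position (so the 1st, 3rd, 5th, ... of the partial from the right).
  doubled (with −9 where >9): 6 4 5 1 6 3 → sum 25
  kept as-is: 7 9 2 0 4 9 → sum 31
Total = 25 + 31 = 56.
Check digit = (10 − (56 mod 10)) mod 10 = 4.

4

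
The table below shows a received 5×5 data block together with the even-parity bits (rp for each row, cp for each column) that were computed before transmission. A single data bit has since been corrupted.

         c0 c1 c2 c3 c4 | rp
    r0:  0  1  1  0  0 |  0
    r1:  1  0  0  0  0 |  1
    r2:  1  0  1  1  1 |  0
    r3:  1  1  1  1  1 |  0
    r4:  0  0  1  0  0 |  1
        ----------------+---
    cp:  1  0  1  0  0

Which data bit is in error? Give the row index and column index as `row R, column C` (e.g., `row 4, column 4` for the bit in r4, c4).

row 3, column 2

Recompute each row's even parity and compare to rp:
  r0: data parity 0, sent rp 0 → ok
  r1: data parity 1, sent rp 1 → ok
  r2: data parity 0, sent rp 0 → ok
  r3: data parity 1, sent rp 0 → mismatch
  r4: data parity 1, sent rp 1 → ok
Recompute each column's even parity and compare to cp:
  c0: data parity 1, sent cp 1 → ok
  c1: data parity 0, sent cp 0 → ok
  c2: data parity 0, sent cp 1 → mismatch
  c3: data parity 0, sent cp 0 → ok
  c4: data parity 0, sent cp 0 → ok
Exactly one row (r3) and one column (c2) fail → the flipped bit is at their intersection.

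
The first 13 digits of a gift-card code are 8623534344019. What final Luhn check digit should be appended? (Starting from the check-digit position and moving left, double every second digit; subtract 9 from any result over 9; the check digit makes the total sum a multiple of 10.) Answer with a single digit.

Partial digits right→left: 9 1 0 4 4 3 4 3 5 3 2 6 8
Double every second digit counting from the check-digit position (so the 1st, 3rd, 5th, ... of the partial from the right).
  doubled (with −9 where >9): 9 0 8 8 1 4 7 → sum 37
  kept as-is: 1 4 3 3 3 6 → sum 20
Total = 37 + 20 = 57.
Check digit = (10 − (57 mod 10)) mod 10 = 3.

3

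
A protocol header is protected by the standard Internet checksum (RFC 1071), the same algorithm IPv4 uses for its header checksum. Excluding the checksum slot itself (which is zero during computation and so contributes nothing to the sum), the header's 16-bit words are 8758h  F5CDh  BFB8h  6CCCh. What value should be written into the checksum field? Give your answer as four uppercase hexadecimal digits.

5654

One's-complement addition (fold any carry out of bit 15 back into bit 0):
  0x8758 + 0xF5CD = 0x17D25 → wrap carry → 0x7D26
  0x7D26 + 0xBFB8 = 0x13CDE → wrap carry → 0x3CDF
  0x3CDF + 0x6CCC = 0x0A9AB
One's-complement sum = 0xA9AB.
Checksum = ~0xA9AB & 0xFFFF = 0x5654.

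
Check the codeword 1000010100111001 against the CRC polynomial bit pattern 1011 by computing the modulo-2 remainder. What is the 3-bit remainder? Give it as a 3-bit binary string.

Modulo-2 division of 1000010100111001 by 1011:
  pos 0: 1000 XOR 1011 = 0011
  pos 2: 1101 XOR 1011 = 0110
  pos 3: 1100 XOR 1011 = 0111
  pos 4: 1111 XOR 1011 = 0100
  pos 5: 1000 XOR 1011 = 0011
  pos 7: 1101 XOR 1011 = 0110
  pos 8: 1101 XOR 1011 = 0110
  pos 9: 1101 XOR 1011 = 0110
  pos 10: 1100 XOR 1011 = 0111
  pos 11: 1110 XOR 1011 = 0101
  pos 12: 1011 XOR 1011 = 0000
Remainder = 000 (zero — the frame passes the CRC check).

000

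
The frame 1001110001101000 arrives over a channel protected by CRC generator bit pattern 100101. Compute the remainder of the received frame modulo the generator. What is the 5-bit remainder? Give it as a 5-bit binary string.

Modulo-2 division of 1001110001101000 by 100101:
  pos 0: 100111 XOR 100101 = 000010
  pos 4: 100001 XOR 100101 = 000100
  pos 7: 100101 XOR 100101 = 000000
Remainder = 00000 (zero — the frame passes the CRC check).

00000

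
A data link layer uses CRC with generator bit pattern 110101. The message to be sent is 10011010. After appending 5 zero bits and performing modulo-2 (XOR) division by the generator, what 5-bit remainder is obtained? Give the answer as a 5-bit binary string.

Append 5 zeros: 1001101000000. Divide by 110101 (XOR where the leading bit is 1):
  pos 0: 100110 XOR 110101 = 010011
  pos 1: 100111 XOR 110101 = 010010
  pos 2: 100100 XOR 110101 = 010001
  pos 3: 100010 XOR 110101 = 010111
  pos 4: 101110 XOR 110101 = 011011
  pos 5: 110110 XOR 110101 = 000011
Remainder (last 5 bits) = 01100. This is the CRC / FCS.

01100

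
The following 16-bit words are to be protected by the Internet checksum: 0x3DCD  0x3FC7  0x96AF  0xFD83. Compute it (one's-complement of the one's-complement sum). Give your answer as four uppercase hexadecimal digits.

One's-complement addition (fold any carry out of bit 15 back into bit 0):
  0x3DCD + 0x3FC7 = 0x07D94
  0x7D94 + 0x96AF = 0x11443 → wrap carry → 0x1444
  0x1444 + 0xFD83 = 0x111C7 → wrap carry → 0x11C8
One's-complement sum = 0x11C8.
Checksum = ~0x11C8 & 0xFFFF = 0xEE37.

EE37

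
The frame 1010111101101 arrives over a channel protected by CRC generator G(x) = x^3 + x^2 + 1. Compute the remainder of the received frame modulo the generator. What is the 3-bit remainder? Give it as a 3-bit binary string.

000

Modulo-2 division of 1010111101101 by 1101:
  pos 0: 1010 XOR 1101 = 0111
  pos 1: 1111 XOR 1101 = 0010
  pos 3: 1011 XOR 1101 = 0110
  pos 4: 1101 XOR 1101 = 0000
  pos 9: 1101 XOR 1101 = 0000
Remainder = 000 (zero — the frame passes the CRC check).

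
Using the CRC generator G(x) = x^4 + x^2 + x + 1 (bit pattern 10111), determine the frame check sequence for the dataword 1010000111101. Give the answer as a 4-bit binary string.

Append 4 zeros: 10100001111010000. Divide by 10111 (XOR where the leading bit is 1):
  pos 0: 10100 XOR 10111 = 00011
  pos 3: 11001 XOR 10111 = 01110
  pos 4: 11101 XOR 10111 = 01010
  pos 5: 10101 XOR 10111 = 00010
  pos 8: 10101 XOR 10111 = 00010
  pos 11: 10000 XOR 10111 = 00111
Remainder (last 4 bits) = 1110. This is the CRC / FCS.

1110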